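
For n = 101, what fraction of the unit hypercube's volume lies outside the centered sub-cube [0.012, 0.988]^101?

The inner cube has side 1-2·0.012 = 0.976 and volume (0.976)^101 ≈ 0.08599, so the shell holds 0.914013 of the volume.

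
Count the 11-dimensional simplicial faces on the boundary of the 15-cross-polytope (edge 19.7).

Number of 11-faces = 2^(11+1) · C(15,11+1) = 4096 · 455 = 1863680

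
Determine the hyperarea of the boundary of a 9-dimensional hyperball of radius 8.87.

The surface area of an n-ball is 2π^(n/2) r^(n-1) / Γ(n/2). For n=9, r=8.87: 1.13749e+09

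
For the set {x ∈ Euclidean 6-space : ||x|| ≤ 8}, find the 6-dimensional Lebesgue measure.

Volume = π^{6/2}·(8)^6/Γ(4) = 131072·π^3/3 ≈ 1.35468e+06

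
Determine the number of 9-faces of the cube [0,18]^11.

Choose 9 of 11 axes to span the face (C(11,9) = 55 ways), then fix each of the remaining 2 coordinates at one of its two extreme values (2^2 = 4 ways): 55·4 = 220.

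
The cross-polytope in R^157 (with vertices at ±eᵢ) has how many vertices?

Number of vertices = 2n = 314.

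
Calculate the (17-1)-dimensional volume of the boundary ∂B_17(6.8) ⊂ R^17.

The surface area of an n-ball is 2π^(n/2) r^(n-1) / Γ(n/2). For n=17, r=6.8: 5.00902e+13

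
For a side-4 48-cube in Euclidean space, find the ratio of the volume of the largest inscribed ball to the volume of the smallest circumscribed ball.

The radii are 4/2 and 4√48/2, so the volume ratio is (1/√48)^48 = 48^{-48/2} ≈ 4.469e-41.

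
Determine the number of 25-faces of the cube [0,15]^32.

An n-cube has C(n,k)·2^(n-k) k-faces. Here C(32,25)·2^7 = 3365856·128 = 430829568.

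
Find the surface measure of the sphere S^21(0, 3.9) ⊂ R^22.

S_22(3.9) = 2·π^(22/2)·(3.9)^21 / Γ(22/2) ≈ 4.19056e+11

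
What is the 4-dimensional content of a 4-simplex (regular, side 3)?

For a regular n-simplex with edge a, V = (a^n / n!)·√((n+1)/2^n). With a=3, n=4: V ≈ 1.88668.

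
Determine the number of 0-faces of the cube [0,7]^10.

An n-cube has C(n,k)·2^(n-k) k-faces. Here C(10,0)·2^10 = 1·1024 = 1024.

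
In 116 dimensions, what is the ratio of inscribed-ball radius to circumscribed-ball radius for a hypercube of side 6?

Ratio = (s/2)/(s√116/2) = 116^(-1/2) ≈ 0.0928477.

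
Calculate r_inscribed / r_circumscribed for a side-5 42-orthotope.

r_in / r_out = (5/2) / (5√42/2) = 1/√42 ≈ 0.154303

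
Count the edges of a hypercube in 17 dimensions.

The 17-cube has n·2^(n-1) = 17·2^16 = 17·65536 = 1114112 edges.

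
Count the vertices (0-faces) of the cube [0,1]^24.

The 24-cube has 2^24 = 16777216 vertices.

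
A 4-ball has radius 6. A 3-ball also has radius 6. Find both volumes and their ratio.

V_4(6) ≈ 6395.5. V_3(6) ≈ 904.779. Ratio V_4/V_3 ≈ 7.069.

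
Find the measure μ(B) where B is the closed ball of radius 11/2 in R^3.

V_3(11/2) = π^(3/2) · (11/2)^3 / Γ(3/2 + 1) = 1331·π/6 ≈ 696.91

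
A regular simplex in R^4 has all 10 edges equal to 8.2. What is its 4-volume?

For a regular n-simplex with edge a, V = (a^n / n!)·√((n+1)/2^n). With a=8.2, n=4: V ≈ 105.31.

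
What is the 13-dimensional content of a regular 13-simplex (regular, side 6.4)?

V_13 = √(14) · 6.4^13 / (13! · 2^(13/2)) ≈ 0.200645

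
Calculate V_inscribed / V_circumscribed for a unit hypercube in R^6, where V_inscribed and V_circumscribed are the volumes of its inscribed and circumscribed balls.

V_in / V_out = (r_in/r_out)^6 = (1/√6)^6 = 6^(-6/2) ≈ 0.00462963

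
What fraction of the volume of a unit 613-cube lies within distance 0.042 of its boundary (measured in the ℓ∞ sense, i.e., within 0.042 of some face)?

Shell fraction = 1 - (1-0.084)^613 ≈ 1 - 4.385e-24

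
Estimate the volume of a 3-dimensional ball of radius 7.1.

The n-ball volume is π^(n/2)·r^n/Γ(n/2+1). With n=3, r=7.1: V ≈ 1499.21.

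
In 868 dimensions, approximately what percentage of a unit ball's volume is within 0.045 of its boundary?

1 - (1-0.045)^868 ≈ 1 - 4.395e-18 ≈ 100.000000%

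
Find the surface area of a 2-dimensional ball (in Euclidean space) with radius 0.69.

S = n·V_n(r)/r = 2·V_2(0.69)/0.69 (volume-to-surface relation), giving 2πr = 2π·0.69 ≈ 4.3354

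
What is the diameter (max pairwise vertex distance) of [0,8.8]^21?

Diagonal = √21 · 8.8 ≈ 40.3267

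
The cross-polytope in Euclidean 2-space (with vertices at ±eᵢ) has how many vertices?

The 2-dimensional cross-polytope has 2n = 2·2 = 4 vertices.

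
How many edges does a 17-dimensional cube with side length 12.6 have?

Number of 1-faces = C(17,1)·2^(17-1) = 17·65536 = 1114112.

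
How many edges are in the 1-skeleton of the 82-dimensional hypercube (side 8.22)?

Number of 1-faces = C(82,1)·2^(82-1) = 82·2417851639229258349412352 = 198263834416799184651812864.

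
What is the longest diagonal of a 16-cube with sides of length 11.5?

d = √(11.5² + 11.5² + ... + 11.5²) [16 terms] = √(16·11.5²) = 11.5√16 = 46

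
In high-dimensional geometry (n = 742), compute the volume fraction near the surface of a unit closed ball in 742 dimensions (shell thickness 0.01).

1 - (1-0.01)^742 ≈ 0.999423 ≈ 99.94%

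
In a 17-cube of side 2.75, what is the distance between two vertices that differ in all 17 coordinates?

d = √(2.75² + 2.75² + ... + 2.75²) [17 terms] = √(17·2.75²) = 2.75√17 ≈ 11.3385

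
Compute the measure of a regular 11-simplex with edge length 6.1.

For a regular n-simplex with edge a, V = (a^n / n!)·√((n+1)/2^n). With a=6.1, n=11: V ≈ 0.834446.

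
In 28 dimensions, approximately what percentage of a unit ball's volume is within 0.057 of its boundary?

1 - (1-0.057)^28 ≈ 0.806657 ≈ 80.67%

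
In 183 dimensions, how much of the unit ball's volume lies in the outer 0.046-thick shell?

V(inner)/V(outer) = ((1-0.046)/1)^183 ≈ 0.0001809, so the shell fraction is 0.999819.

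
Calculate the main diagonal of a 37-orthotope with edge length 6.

The space diagonal of an n-cube of side s is s√n. Here 6·√37 ≈ 36.4966.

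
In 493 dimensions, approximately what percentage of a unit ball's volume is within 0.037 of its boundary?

1 - (1-0.037)^493 ≈ 0.9999999915 ≈ 99.999999%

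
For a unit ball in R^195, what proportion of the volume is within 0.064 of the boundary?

V(inner)/V(outer) = ((1-0.064)/1)^195 ≈ 2.505e-06, so the shell fraction is 0.9999974951.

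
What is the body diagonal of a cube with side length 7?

d = √(7² + 7² + ... + 7²) [3 terms] = √(3·7²) = 7√3 ≈ 12.1244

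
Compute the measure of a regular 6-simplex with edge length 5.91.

For a regular n-simplex with edge a, V = (a^n / n!)·√((n+1)/2^n). With a=5.91, n=6: V ≈ 19.5727.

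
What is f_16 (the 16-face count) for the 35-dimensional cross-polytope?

Each 16-face is the convex hull of 17 vertices, one chosen as ±e_i from each of 17 distinct axes: 2^17·C(35,17) = 594748067020800.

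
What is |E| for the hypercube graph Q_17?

An n-cube has n·2^(n-1) edges. With n = 17: 17·65536 = 1114112.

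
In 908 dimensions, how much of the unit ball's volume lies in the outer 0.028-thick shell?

V(inner)/V(outer) = ((1-0.028)/1)^908 ≈ 6.324e-12, so the shell fraction is 1 - 6.324e-12.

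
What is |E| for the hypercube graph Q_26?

An n-cube has n·2^(n-1) edges. With n = 26: 26·33554432 = 872415232.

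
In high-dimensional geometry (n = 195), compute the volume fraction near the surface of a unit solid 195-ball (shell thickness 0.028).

1 - (1-0.028)^195 ≈ 0.996065 ≈ 99.61%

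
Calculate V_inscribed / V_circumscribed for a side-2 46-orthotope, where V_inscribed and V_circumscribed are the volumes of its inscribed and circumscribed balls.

Volume scales as r^n, and r_in/r_out = 1/√46, giving (1/√46)^46 ≈ 5.70913e-39.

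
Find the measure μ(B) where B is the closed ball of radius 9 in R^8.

Volume = π^{8/2}·(9)^8/Γ(5) = 14348907·π^4/8 ≈ 1.74714e+08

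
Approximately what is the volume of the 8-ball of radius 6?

Volume = π^{8/2}·(6)^8/Γ(5) = 69984·π^4 ≈ 6.81708e+06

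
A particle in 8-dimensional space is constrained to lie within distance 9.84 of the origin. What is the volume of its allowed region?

V_8(9.84) = π^(8/2) · (9.84)^8 / Γ(8/2 + 1) ≈ 3.56738e+08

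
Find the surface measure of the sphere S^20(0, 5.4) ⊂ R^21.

|∂B_21(5.4)| ≈ 1.30209e+14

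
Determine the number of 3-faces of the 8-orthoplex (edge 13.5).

Number of 3-faces = 2^(3+1) · C(8,3+1) = 16 · 70 = 1120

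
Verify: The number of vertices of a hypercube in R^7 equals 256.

False. The 7-cube has 2^7 = 128 vertices.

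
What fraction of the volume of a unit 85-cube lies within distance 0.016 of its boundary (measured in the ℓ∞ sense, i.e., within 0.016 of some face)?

Shell fraction = 1 - (1-0.032)^85 ≈ 0.936991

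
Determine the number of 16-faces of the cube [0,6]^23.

Choose 16 of 23 axes to span the face (C(23,16) = 245157 ways), then fix each of the remaining 7 coordinates at one of its two extreme values (2^7 = 128 ways): 245157·128 = 31380096.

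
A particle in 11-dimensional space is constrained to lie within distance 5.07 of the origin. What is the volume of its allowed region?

V_11(5.07) = π^(11/2) · (5.07)^11 / Γ(11/2 + 1) ≈ 1.07199e+08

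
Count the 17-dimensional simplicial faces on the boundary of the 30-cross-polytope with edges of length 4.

f_17(30-orthoplex) = 2^18 · (30 choose 18) = 22673679974400.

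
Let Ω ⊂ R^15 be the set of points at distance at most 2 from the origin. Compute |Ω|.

Volume = π^{15/2}·(2)^15/Γ(17/2) = 8388608·π^7/2027025 ≈ 12499.1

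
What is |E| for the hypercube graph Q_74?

Number of 1-faces = C(74,1)·2^(74-1) = 74·9444732965739290427392 = 698910239464707491627008.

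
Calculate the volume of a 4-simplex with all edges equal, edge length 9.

Volume = 9^4 · √(5/2^4) / 4! ≈ 152.821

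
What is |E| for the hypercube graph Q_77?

Number of 1-faces = C(77,1)·2^(77-1) = 77·75557863725914323419136 = 5817955506895402903273472.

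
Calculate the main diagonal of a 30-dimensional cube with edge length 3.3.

Diagonal = √30 · 3.3 ≈ 18.0748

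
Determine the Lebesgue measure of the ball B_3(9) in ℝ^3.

The n-ball volume is π^(n/2)·r^n/Γ(n/2+1). With n=3, r=9: V = 972·π ≈ 3053.63.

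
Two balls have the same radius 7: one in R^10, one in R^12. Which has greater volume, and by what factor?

V_10(7) ≈ 7.20358e+08, V_12(7) ≈ 1.84818e+10. The 12-ball is larger by a factor of 25.66.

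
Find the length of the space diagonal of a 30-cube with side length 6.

d = √(6² + 6² + ... + 6²) [30 terms] = √(30·6²) = 6√30 ≈ 32.8634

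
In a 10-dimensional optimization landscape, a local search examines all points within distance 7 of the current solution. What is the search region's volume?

Volume = π^{10/2}·(7)^10/Γ(6) = 282475249·π^5/120 ≈ 7.20358e+08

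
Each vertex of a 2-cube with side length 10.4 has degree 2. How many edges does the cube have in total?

An n-cube has n·2^(n-1) edges. With n = 2: 2·2 = 4.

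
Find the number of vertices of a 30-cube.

Each vertex is a binary string of length 30, so there are 2^30 = 1073741824.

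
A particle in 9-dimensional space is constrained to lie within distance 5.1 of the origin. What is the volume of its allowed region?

V_9(5.1) = π^(9/2) · (5.1)^9 / Γ(9/2 + 1) ≈ 7.69926e+06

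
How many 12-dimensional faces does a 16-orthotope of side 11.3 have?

Number of 12-faces = C(16,12) · 2^(16-12) = 1820 · 16 = 29120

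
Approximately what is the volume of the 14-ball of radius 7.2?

The n-ball volume is π^(n/2)·r^n/Γ(n/2+1). With n=14, r=7.2: V ≈ 6.02939e+11.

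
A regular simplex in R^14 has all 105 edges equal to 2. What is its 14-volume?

For a regular n-simplex with edge a, V = (a^n / n!)·√((n+1)/2^n). With a=2, n=14: V ≈ 5.68653e-09.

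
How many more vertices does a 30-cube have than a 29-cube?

The 30-cube has 2^30 = 1073741824 vertices. The 29-cube has 2^29 = 536870912 vertices. Difference: 1073741824 - 536870912 = 536870912.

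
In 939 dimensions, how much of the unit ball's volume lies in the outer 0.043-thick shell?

Shell fraction = 1 - (1-0.043)^939 ≈ 1 - 1.192e-18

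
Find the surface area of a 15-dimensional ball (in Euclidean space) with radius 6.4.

|∂B_15(6.4)| ≈ 1.10673e+12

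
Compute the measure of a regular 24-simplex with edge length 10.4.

V_24 = √(25) · 10.4^24 / (24! · 2^(24/2)) ≈ 0.00504318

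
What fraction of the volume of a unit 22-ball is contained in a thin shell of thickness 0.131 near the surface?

Shell fraction = 1 - (1-0.131)^22 ≈ 0.954456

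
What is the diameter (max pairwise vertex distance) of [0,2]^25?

||(2,2,...,2)|| = √(25)·2 = 10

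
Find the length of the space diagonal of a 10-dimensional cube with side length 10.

Diagonal = √10 · 10 ≈ 31.6228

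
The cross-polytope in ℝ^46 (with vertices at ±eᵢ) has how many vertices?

Number of vertices = 2n = 92.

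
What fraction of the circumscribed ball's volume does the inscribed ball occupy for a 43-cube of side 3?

The radii are 3/2 and 3√43/2, so the volume ratio is (1/√43)^43 = 43^{-43/2} ≈ 7.59326e-36.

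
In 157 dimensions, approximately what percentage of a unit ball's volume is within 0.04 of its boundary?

1 - (1-0.04)^157 ≈ 0.998353 ≈ 99.84%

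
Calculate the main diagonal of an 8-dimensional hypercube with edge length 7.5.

Diagonal = √8 · 7.5 ≈ 21.2132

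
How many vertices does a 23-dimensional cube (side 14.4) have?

Each vertex is a binary string of length 23, so there are 2^23 = 8388608.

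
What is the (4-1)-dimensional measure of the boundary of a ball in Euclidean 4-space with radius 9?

S = n·V_n(r)/r = 4·V_4(9)/9 (volume-to-surface relation), giving 1458·π^2 ≈ 14389.9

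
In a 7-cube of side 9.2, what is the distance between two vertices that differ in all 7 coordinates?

Diagonal = √7 · 9.2 ≈ 24.3409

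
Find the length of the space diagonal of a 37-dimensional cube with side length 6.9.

||(6.9,6.9,...,6.9)|| = √(37)·6.9 ≈ 41.9711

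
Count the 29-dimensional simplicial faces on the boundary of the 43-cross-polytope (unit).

Number of 29-faces = 2^(29+1) · C(43,29+1) = 1073741824 · 36576848168 = 39274091668079378432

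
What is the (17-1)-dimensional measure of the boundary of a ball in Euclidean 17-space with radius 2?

The surface area of an n-ball is 2π^(n/2) r^(n-1) / Γ(n/2). For n=17, r=2: 33554432·π^8/2027025 ≈ 157069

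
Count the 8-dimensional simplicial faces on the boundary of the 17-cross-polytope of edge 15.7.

Number of 8-faces = 2^(8+1) · C(17,8+1) = 512 · 24310 = 12446720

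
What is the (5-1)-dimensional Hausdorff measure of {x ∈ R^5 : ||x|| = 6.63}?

S_5(6.63) = 2·π^(5/2)·(6.63)^4 / Γ(5/2) ≈ 50853.7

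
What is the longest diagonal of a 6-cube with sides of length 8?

The space diagonal of an n-cube of side s is s√n. Here 8·√6 ≈ 19.5959.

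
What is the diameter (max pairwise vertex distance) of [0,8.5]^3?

||(8.5,8.5,...,8.5)|| = √(3)·8.5 ≈ 14.7224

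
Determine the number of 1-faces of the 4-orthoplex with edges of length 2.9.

f_1(4-orthoplex) = 2^2 · (4 choose 2) = 24.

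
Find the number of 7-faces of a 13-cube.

Number of 7-faces = C(13,7) · 2^(13-7) = 1716 · 64 = 109824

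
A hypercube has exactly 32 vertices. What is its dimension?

2^n = 32 ⇒ n = log_2(32) = 5.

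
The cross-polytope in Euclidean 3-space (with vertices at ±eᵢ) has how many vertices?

The 3-dimensional cross-polytope has 2n = 2·3 = 6 vertices.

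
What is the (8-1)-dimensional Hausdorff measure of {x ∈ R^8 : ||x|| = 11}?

S_8(11) = 2·π^(8/2)·(11)^7 / Γ(8/2) = 19487171·π^4/3 ≈ 6.32743e+08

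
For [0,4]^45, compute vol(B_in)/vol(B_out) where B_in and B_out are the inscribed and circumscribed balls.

Volume scales as r^n, and r_in/r_out = 1/√45, giving (1/√45)^45 ≈ 6.34919e-38.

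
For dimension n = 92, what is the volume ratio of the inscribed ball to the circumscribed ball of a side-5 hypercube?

Volume scales as r^n, and r_in/r_out = 1/√92, giving (1/√92)^92 ≈ 4.63191e-91.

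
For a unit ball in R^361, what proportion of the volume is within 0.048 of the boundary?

V(inner)/V(outer) = ((1-0.048)/1)^361 ≈ 1.941e-08, so the shell fraction is 0.9999999806.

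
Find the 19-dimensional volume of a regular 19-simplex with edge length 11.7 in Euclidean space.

V_19 = √(20) · 11.7^19 / (19! · 2^(19/2)) ≈ 10.0269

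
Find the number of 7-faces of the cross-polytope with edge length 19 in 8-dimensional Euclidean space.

An n-cross-polytope has 2^(k+1)·C(n,k+1) k-faces. Here 2^8·C(8,8) = 256·1 = 256.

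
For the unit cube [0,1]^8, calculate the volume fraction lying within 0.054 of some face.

1 - (1 - 2·0.054)^8 = 1 - 0.892^8 ≈ 0.599208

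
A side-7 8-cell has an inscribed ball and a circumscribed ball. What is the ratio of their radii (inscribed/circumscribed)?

For an n-cube of any side s, the inradius is s/2 and the circumradius is s√n/2, so the ratio is 1/√4 ≈ 0.5.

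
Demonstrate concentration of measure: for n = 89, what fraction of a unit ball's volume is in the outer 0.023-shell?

1 - (1-0.023)^89 ≈ 0.873929 ≈ 87.39%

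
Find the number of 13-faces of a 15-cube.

f_13(15-cube) = (15 choose 13) · 2^2 = 420.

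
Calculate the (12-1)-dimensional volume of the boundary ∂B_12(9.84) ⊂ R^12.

The surface area of an n-ball is 2π^(n/2) r^(n-1) / Γ(n/2). For n=12, r=9.84: 1.34182e+12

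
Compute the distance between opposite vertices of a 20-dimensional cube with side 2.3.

The space diagonal of an n-cube of side s is s√n. Here 2.3·√20 ≈ 10.2859.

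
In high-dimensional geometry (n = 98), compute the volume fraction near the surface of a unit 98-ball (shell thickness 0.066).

1 - (1-0.066)^98 ≈ 0.998758 ≈ 99.88%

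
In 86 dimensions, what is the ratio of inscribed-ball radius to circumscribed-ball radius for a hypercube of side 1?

r_in / r_out = (1/2) / (1√86/2) = 1/√86 ≈ 0.107833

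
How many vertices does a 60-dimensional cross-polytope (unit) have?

Number of vertices = 2n = 120.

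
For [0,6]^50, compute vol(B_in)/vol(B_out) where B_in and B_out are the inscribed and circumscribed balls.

Volume scales as r^n, and r_in/r_out = 1/√50, giving (1/√50)^50 ≈ 3.35544e-43.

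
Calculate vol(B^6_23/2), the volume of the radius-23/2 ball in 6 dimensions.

V_6(23/2) = π^(6/2) · (23/2)^6 / Γ(6/2 + 1) = 148035889·π^3/384 ≈ 1.19532e+07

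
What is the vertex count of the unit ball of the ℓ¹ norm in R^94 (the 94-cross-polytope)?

Number of vertices = 2n = 188.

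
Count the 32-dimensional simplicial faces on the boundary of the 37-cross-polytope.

f_32(37-orthoplex) = 2^33 · (37 choose 33) = 567322230128640.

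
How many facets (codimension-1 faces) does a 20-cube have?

Number of 19-faces = C(20,19) · 2^(20-19) = 20 · 2 = 40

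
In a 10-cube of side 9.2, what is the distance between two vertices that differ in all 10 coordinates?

The space diagonal of an n-cube of side s is s√n. Here 9.2·√10 ≈ 29.093.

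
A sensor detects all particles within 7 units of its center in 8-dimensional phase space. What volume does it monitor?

Volume = π^{8/2}·(7)^8/Γ(5) = 5764801·π^4/24 ≈ 2.33977e+07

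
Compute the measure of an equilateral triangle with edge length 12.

Area = (√3/4) · 12² = 62.3538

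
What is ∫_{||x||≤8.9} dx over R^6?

Volume = π^{6/2}·(8.9)^6/Γ(4) ≈ 2.56826e+06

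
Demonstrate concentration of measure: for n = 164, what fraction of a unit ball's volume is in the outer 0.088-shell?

1 - (1-0.088)^164 ≈ 0.9999997251 ≈ 99.999973%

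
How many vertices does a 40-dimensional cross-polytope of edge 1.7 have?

The vertices are ±e_1, ..., ±e_40, so there are 2·40 = 80.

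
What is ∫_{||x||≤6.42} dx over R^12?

Volume = π^{12/2}·(6.42)^12/Γ(7) ≈ 6.54617e+09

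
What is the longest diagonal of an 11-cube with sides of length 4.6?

The space diagonal of an n-cube of side s is s√n. Here 4.6·√11 ≈ 15.2565.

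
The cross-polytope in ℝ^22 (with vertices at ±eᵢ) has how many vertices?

Number of vertices = 2n = 44.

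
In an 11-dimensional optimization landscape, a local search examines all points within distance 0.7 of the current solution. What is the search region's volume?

The n-ball volume is π^(n/2)·r^n/Γ(n/2+1). With n=11, r=0.7: V ≈ 0.0372549.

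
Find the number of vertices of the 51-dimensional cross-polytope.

An n-cross-polytope has 2n vertices; here n = 51, giving 102.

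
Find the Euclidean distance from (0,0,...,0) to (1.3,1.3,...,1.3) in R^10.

The space diagonal of an n-cube of side s is s√n. Here 1.3·√10 ≈ 4.11096.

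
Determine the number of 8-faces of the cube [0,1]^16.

Choose 8 of 16 axes to span the face (C(16,8) = 12870 ways), then fix each of the remaining 8 coordinates at one of its two extreme values (2^8 = 256 ways): 12870·256 = 3294720.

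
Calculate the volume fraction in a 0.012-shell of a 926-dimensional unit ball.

V(inner)/V(outer) = ((1-0.012)/1)^926 ≈ 1.396e-05, so the shell fraction is 0.999986.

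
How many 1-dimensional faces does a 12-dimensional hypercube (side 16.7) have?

Number of 1-faces = C(12,1) · 2^(12-1) = 12 · 2048 = 24576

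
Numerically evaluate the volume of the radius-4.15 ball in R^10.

The n-ball volume is π^(n/2)·r^n/Γ(n/2+1). With n=10, r=4.15: V ≈ 3.86411e+06.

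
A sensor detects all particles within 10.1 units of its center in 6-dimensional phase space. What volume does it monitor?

The n-ball volume is π^(n/2)·r^n/Γ(n/2+1). With n=6, r=10.1: V ≈ 5.48563e+06.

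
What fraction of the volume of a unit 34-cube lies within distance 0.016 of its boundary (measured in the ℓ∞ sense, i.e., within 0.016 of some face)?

Shell fraction = 1 - (1-0.032)^34 ≈ 0.66905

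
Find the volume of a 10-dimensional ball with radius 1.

V_10(1) = π^(10/2) · (1)^10 / Γ(10/2 + 1) = π^5/120 ≈ 2.55016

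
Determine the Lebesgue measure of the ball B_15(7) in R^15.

V = 173625106649344·π^7/289575 ≈ 1.81093e+12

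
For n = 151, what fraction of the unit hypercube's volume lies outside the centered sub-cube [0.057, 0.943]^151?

The inner cube has side 1-2·0.057 = 0.886 and volume (0.886)^151 ≈ 1.155e-08, so the shell holds 0.9999999885 of the volume.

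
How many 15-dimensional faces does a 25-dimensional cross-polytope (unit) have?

f_15(25-orthoplex) = 2^16 · (25 choose 16) = 133888409600.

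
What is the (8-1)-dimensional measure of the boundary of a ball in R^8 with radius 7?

|∂B_8(7)| = 823543·π^4/3 ≈ 2.67402e+07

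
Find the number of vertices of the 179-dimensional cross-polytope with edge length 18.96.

The 179-dimensional cross-polytope has 2n = 2·179 = 358 vertices.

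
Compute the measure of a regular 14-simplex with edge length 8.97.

For a regular n-simplex with edge a, V = (a^n / n!)·√((n+1)/2^n). With a=8.97, n=14: V ≈ 7.57742.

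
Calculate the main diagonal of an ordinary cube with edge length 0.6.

Diagonal = √3 · 0.6 ≈ 1.03923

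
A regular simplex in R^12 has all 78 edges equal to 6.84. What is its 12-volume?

V = (6.84^12 / 12!) · √((12+1) / 2^12) ≈ 1.23347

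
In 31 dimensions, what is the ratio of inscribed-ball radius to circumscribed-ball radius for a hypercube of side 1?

r_in / r_out = (1/2) / (1√31/2) = 1/√31 ≈ 0.179605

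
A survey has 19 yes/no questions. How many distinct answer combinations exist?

An n-cube has 2^n vertices; for n = 19 that is 2^19 = 524288.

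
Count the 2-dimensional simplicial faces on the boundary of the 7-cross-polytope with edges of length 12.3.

Number of 2-faces = 2^(2+1) · C(7,2+1) = 8 · 35 = 280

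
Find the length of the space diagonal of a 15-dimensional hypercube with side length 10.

||(10,10,...,10)|| = √(15)·10 ≈ 38.7298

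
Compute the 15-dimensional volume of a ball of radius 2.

V_15(2) = π^(15/2) · (2)^15 / Γ(15/2 + 1) = 8388608·π^7/2027025 ≈ 12499.1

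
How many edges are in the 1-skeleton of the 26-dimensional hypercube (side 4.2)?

Each of the 2^26 = 67108864 vertices has degree 26; total edges = 26·2^26/2 = 872415232.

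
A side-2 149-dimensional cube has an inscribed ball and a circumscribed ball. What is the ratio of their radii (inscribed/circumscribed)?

For an n-cube of any side s, the inradius is s/2 and the circumradius is s√n/2, so the ratio is 1/√149 ≈ 0.0819232.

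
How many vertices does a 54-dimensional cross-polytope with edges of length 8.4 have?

The vertices are ±e_1, ..., ±e_54, so there are 2·54 = 108.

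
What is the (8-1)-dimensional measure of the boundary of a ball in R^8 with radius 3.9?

S = n·V_n(r)/r = 8·V_8(3.9)/3.9 (volume-to-surface relation), giving 445585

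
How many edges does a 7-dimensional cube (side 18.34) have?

Each of the 2^7 = 128 vertices has degree 7; total edges = 7·2^7/2 = 448.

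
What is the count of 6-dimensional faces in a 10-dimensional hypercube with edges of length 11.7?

Choose 6 of 10 axes to span the face (C(10,6) = 210 ways), then fix each of the remaining 4 coordinates at one of its two extreme values (2^4 = 16 ways): 210·16 = 3360.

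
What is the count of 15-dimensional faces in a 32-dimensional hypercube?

An n-cube has C(n,k)·2^(n-k) k-faces. Here C(32,15)·2^17 = 565722720·131072 = 74150408355840.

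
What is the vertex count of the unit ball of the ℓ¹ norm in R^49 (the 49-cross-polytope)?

The 49-dimensional cross-polytope has 2n = 2·49 = 98 vertices.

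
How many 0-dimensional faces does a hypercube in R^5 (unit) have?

Choose 0 of 5 axes to span the face (C(5,0) = 1 way), then fix each of the remaining 5 coordinates at one of its two extreme values (2^5 = 32 ways): 1·32 = 32.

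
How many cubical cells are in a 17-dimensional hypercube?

f_3(17-cube) = (17 choose 3) · 2^14 = 11141120.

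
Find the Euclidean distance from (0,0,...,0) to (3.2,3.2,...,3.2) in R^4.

d = √(3.2² + 3.2² + ... + 3.2²) [4 terms] = √(4·3.2²) = 3.2√4 = 6.4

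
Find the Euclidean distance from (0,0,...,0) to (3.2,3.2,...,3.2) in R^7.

d = √(3.2² + 3.2² + ... + 3.2²) [7 terms] = √(7·3.2²) = 3.2√7 ≈ 8.4664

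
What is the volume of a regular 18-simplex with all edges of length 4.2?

For a regular n-simplex with edge a, V = (a^n / n!)·√((n+1)/2^n). With a=4.2, n=18: V ≈ 2.19914e-07.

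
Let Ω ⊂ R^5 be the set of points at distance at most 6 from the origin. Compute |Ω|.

V = 20736·π^2/5 ≈ 40931.2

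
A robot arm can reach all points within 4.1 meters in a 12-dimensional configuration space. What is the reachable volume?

Volume = π^{12/2}·(4.1)^12/Γ(7) ≈ 3.01282e+07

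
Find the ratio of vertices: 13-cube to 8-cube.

The 13-cube has 2^13 = 8192 vertices. The 8-cube has 2^8 = 256 vertices. Ratio: 8192/256 = 32.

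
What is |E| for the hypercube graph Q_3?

Each of the 2^3 = 8 vertices has degree 3; total edges = 3·2^3/2 = 12.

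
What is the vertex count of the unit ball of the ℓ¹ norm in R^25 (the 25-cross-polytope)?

The 25-dimensional cross-polytope has 2n = 2·25 = 50 vertices.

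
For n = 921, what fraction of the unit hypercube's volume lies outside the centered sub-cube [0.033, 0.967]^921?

1 - (1 - 2·0.033)^921 = 1 - 0.934^921 ≈ 1 - 4.892e-28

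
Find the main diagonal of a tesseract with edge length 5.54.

Diagonal = √4 · 5.54 = 11.08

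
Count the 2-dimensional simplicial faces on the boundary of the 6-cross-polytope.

Each 2-face is the convex hull of 3 vertices, one chosen as ±e_i from each of 3 distinct axes: 2^3·C(6,3) = 160.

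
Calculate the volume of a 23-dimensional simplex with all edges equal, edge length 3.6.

V_23 = √(24) · 3.6^23 / (23! · 2^(23/2)) ≈ 4.0806e-13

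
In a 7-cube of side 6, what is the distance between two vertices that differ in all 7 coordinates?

Diagonal = √7 · 6 ≈ 15.8745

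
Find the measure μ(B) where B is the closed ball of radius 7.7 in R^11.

Volume = π^{11/2}·(7.7)^11/Γ(13/2) ≈ 1.06293e+10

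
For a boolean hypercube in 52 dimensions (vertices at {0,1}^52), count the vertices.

Number of vertices = 2^52 = 4503599627370496.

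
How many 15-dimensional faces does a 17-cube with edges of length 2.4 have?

Number of 15-faces = C(17,15) · 2^(17-15) = 136 · 4 = 544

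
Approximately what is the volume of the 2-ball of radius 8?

The n-ball volume is π^(n/2)·r^n/Γ(n/2+1). With n=2, r=8: V = 64·π ≈ 201.062.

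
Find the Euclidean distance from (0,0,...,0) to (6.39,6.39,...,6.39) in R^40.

d = √(6.39² + 6.39² + ... + 6.39²) [40 terms] = √(40·6.39²) = 6.39√40 ≈ 40.4139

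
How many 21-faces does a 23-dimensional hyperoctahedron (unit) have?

f_21(23-orthoplex) = 2^22 · (23 choose 22) = 96468992.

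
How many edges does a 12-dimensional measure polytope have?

Number of 1-faces = C(12,1)·2^(12-1) = 12·2048 = 24576.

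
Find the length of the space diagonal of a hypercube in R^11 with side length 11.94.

The space diagonal of an n-cube of side s is s√n. Here 11.94·√11 ≈ 39.6005.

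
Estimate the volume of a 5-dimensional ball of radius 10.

The n-ball volume is π^(n/2)·r^n/Γ(n/2+1). With n=5, r=10: V = 160000·π^2/3 ≈ 526379.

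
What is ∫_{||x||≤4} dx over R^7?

V_7(4) = π^(7/2) · (4)^7 / Γ(7/2 + 1) = 262144·π^3/105 ≈ 77410.6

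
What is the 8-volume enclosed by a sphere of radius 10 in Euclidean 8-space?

The n-ball volume is π^(n/2)·r^n/Γ(n/2+1). With n=8, r=10: V = 12500000·π^4/3 ≈ 4.05871e+08.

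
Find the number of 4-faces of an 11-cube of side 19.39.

f_4(11-cube) = (11 choose 4) · 2^7 = 42240.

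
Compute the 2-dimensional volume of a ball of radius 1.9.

V_2(1.9) = π^(2/2) · (1.9)^2 / Γ(2/2 + 1) ≈ 11.3411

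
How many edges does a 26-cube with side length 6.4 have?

Number of 1-faces = C(26,1)·2^(26-1) = 26·33554432 = 872415232.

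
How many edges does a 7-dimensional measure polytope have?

An n-cube has n·2^(n-1) edges. With n = 7: 7·64 = 448.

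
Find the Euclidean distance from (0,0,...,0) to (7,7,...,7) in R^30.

Diagonal = √30 · 7 ≈ 38.3406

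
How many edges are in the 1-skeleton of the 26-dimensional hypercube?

Number of 1-faces = C(26,1)·2^(26-1) = 26·33554432 = 872415232.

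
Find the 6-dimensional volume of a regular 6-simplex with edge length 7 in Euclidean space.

V_6 = √(7) · 7^6 / (6! · 2^(6/2)) ≈ 54.0399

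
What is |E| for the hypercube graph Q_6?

Each of the 2^6 = 64 vertices has degree 6; total edges = 6·2^6/2 = 192.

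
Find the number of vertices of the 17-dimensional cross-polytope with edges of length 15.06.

Number of vertices = 2n = 34.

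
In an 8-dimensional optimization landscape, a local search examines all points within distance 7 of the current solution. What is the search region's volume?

The n-ball volume is π^(n/2)·r^n/Γ(n/2+1). With n=8, r=7: V = 5764801·π^4/24 ≈ 2.33977e+07.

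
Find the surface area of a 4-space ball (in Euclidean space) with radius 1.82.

S = n·V_n(r)/r = 4·V_4(1.82)/1.82 (volume-to-surface relation), giving 118.999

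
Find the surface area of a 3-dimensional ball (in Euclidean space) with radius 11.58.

|∂B_3(11.58)| = 4πr² = 4π·(11.58)² ≈ 1685.11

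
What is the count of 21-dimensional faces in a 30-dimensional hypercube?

f_21(30-cube) = (30 choose 21) · 2^9 = 7325260800.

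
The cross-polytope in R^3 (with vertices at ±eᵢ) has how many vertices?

Number of vertices = 2n = 6.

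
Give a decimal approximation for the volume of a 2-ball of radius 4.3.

The n-ball volume is π^(n/2)·r^n/Γ(n/2+1). With n=2, r=4.3: V ≈ 58.088.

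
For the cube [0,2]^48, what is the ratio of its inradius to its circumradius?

r_in / r_out = (2/2) / (2√48/2) = 1/√48 ≈ 0.144338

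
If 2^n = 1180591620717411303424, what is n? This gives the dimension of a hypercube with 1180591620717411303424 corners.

The n-cube has 2^n vertices, and 1180591620717411303424 = 2^70, so n = 70.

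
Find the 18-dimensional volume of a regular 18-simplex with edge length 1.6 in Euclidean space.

Volume = 1.6^18 · √(19/2^18) / 18! ≈ 6.27951e-15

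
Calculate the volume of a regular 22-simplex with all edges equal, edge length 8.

V = (8^22 / 22!) · √((22+1) / 2^22) ≈ 0.000153726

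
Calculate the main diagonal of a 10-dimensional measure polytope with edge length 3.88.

||(3.88,3.88,...,3.88)|| = √(10)·3.88 ≈ 12.2696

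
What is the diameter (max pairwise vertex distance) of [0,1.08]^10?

The space diagonal of an n-cube of side s is s√n. Here 1.08·√10 ≈ 3.41526.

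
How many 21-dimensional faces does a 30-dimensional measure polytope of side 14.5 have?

f_21(30-cube) = (30 choose 21) · 2^9 = 7325260800.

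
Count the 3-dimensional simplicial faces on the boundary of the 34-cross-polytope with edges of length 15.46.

Each 3-face is the convex hull of 4 vertices, one chosen as ±e_i from each of 4 distinct axes: 2^4·C(34,4) = 742016.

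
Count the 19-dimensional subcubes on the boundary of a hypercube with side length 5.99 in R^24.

f_19(24-cube) = (24 choose 19) · 2^5 = 1360128.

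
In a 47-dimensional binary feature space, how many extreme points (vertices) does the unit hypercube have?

An n-cube has 2^n vertices; for n = 47 that is 2^47 = 140737488355328.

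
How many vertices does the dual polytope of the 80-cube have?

The vertices are ±e_1, ..., ±e_80, so there are 2·80 = 160.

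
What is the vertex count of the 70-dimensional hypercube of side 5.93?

The 70-cube has 2^70 = 1180591620717411303424 vertices.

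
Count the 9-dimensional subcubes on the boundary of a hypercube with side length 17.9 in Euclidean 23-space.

Choose 9 of 23 axes to span the face (C(23,9) = 817190 ways), then fix each of the remaining 14 coordinates at one of its two extreme values (2^14 = 16384 ways): 817190·16384 = 13388840960.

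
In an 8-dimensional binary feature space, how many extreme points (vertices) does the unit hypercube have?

Number of vertices = 2^8 = 256.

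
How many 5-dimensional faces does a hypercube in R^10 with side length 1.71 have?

Choose 5 of 10 axes to span the face (C(10,5) = 252 ways), then fix each of the remaining 5 coordinates at one of its two extreme values (2^5 = 32 ways): 252·32 = 8064.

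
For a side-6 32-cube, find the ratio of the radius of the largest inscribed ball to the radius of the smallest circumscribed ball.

r_in / r_out = (6/2) / (6√32/2) = 1/√32 ≈ 0.176777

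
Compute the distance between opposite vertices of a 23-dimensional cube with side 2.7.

d = √(2.7² + 2.7² + ... + 2.7²) [23 terms] = √(23·2.7²) = 2.7√23 ≈ 12.9487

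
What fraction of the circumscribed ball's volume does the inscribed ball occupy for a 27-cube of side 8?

V_in/V_out = n^(-n/2) = 27^(-27/2) ≈ 4.74886e-20.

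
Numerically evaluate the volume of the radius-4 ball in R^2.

The n-ball volume is π^(n/2)·r^n/Γ(n/2+1). With n=2, r=4: V = 16·π ≈ 50.2655.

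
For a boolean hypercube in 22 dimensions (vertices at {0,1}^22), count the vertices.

Each vertex is a binary string of length 22, so there are 2^22 = 4194304.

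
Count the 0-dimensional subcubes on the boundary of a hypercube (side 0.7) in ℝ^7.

Choose 0 of 7 axes to span the face (C(7,0) = 1 way), then fix each of the remaining 7 coordinates at one of its two extreme values (2^7 = 128 ways): 1·128 = 128.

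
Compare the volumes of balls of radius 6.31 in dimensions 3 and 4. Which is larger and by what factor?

V_3(6.31) ≈ 1052.39, V_4(6.31) ≈ 7823.25. The 4-ball is larger by a factor of 7.434.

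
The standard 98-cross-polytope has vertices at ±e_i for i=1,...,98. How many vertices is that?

An n-cross-polytope has 2n vertices; here n = 98, giving 196.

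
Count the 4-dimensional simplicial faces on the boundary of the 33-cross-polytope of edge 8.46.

Each 4-face is the convex hull of 5 vertices, one chosen as ±e_i from each of 5 distinct axes: 2^5·C(33,5) = 7594752.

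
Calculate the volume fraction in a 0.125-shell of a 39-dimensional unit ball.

V(inner)/V(outer) = ((1-0.125)/1)^39 ≈ 0.005474, so the shell fraction is 0.994526.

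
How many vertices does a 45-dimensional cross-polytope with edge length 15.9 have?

The vertices are ±e_1, ..., ±e_45, so there are 2·45 = 90.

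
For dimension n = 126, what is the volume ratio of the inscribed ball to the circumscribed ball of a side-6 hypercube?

Volume scales as r^n, and r_in/r_out = 1/√126, giving (1/√126)^126 ≈ 4.74958e-133.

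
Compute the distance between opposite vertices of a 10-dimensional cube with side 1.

||(1,1,...,1)|| = √(10)·1 ≈ 3.16228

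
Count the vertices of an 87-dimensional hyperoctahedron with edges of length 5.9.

Number of vertices = 2n = 174.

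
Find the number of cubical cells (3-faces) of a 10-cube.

An n-cube has C(n,k)·2^(n-k) k-faces. Here C(10,3)·2^7 = 120·128 = 15360.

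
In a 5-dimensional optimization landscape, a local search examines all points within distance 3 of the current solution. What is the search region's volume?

Volume = π^{5/2}·(3)^5/Γ(7/2) = 648·π^2/5 ≈ 1279.1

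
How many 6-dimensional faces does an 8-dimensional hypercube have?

Choose 6 of 8 axes to span the face (C(8,6) = 28 ways), then fix each of the remaining 2 coordinates at one of its two extreme values (2^2 = 4 ways): 28·4 = 112.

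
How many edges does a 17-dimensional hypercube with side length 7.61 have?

The 17-cube has n·2^(n-1) = 17·2^16 = 17·65536 = 1114112 edges.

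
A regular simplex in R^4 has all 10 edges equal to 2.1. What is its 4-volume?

For a regular n-simplex with edge a, V = (a^n / n!)·√((n+1)/2^n). With a=2.1, n=4: V ≈ 0.452992.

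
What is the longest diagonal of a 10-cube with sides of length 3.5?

The space diagonal of an n-cube of side s is s√n. Here 3.5·√10 ≈ 11.068.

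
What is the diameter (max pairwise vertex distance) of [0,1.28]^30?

Diagonal = √30 · 1.28 ≈ 7.01085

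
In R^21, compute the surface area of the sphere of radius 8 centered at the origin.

|∂B_21(8)| = 2361183241434822606848·π^10/654729075 ≈ 3.37728e+17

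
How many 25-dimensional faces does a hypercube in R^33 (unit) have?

An n-cube has C(n,k)·2^(n-k) k-faces. Here C(33,25)·2^8 = 13884156·256 = 3554343936.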